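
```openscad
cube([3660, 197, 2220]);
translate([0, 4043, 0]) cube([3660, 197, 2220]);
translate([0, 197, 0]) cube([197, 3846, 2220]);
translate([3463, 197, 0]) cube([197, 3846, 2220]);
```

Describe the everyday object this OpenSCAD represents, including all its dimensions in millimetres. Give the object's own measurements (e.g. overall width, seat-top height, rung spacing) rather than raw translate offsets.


The wall frame of a small rectangular building: four walls, each 2220 mm tall and 197 mm thick, enclosing a footprint 3660 mm (x) by 4240 mm (y) outside-to-outside, with no floor or roof. The front and back walls (the −y and +y sides) span the full width; the two side walls fit between them.


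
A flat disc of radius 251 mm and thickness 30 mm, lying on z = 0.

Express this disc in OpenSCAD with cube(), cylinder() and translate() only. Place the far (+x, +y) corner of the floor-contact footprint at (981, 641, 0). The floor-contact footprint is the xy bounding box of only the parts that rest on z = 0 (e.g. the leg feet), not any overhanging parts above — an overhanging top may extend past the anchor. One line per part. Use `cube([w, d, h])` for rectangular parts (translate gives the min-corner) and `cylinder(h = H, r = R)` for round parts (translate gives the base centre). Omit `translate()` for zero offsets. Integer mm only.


translate([730, 390, 0]) cylinder(h = 30, r = 251);


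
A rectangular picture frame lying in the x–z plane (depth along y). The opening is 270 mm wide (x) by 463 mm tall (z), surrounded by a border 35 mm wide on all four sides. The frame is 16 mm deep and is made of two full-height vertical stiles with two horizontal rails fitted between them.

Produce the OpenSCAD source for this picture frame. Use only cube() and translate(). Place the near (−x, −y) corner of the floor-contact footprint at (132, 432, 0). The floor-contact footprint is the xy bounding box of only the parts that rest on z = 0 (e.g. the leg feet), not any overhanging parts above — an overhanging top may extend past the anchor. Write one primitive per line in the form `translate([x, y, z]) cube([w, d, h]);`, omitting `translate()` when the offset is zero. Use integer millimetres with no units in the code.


translate([132, 432, 0]) cube([35, 16, 533]);
translate([437, 432, 0]) cube([35, 16, 533]);
translate([167, 432, 0]) cube([270, 16, 35]);
translate([167, 432, 498]) cube([270, 16, 35]);


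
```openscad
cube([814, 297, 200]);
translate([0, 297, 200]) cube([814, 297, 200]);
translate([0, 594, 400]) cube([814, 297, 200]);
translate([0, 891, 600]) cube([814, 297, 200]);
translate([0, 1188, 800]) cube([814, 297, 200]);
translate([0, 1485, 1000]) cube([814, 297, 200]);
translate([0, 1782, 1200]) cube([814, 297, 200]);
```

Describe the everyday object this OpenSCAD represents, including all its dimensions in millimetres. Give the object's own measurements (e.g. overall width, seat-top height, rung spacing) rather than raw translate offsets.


A straight staircase of 7 solid steps. Each step is 814 mm wide (x), 297 mm deep (y, the going) and 200 mm tall (the rise). The first step rests on the floor; each subsequent step sits one going further in +y and one rise higher in +z, directly behind and above the previous step with no overlap.


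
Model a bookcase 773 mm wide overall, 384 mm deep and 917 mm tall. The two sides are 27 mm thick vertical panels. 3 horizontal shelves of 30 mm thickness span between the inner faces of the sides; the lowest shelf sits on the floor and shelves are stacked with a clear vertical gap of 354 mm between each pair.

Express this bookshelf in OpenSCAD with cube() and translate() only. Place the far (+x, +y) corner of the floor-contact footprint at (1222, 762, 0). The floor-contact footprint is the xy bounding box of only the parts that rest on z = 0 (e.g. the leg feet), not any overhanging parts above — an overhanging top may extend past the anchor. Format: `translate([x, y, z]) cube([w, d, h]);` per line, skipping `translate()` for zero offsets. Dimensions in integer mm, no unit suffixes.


translate([449, 378, 0]) cube([27, 384, 917]);
translate([1195, 378, 0]) cube([27, 384, 917]);
translate([476, 378, 0]) cube([719, 384, 30]);
translate([476, 378, 384]) cube([719, 384, 30]);
translate([476, 378, 768]) cube([719, 384, 30]);


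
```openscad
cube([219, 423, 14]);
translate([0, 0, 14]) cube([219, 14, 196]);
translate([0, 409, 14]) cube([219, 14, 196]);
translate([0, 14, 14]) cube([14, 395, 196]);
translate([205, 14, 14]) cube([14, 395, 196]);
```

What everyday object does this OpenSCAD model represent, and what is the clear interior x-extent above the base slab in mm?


An open box. The internal width is 191 mm.

A 219×423 base slab with four walls standing on it — an open box. The base is 219 mm wide and the walls are 14 mm thick, so the internal width is 219 − 2 × 14 = 191 mm.


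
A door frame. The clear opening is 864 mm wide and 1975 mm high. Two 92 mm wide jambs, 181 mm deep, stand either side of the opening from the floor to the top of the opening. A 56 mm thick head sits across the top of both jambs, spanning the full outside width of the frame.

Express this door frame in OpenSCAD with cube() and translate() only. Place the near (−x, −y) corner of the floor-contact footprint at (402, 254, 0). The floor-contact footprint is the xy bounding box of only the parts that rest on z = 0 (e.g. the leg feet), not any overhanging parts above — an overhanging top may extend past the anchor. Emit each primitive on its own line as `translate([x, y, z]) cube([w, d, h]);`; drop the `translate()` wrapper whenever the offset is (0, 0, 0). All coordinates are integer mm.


translate([402, 254, 0]) cube([92, 181, 1975]);
translate([1358, 254, 0]) cube([92, 181, 1975]);
translate([402, 254, 1975]) cube([1048, 181, 56]);


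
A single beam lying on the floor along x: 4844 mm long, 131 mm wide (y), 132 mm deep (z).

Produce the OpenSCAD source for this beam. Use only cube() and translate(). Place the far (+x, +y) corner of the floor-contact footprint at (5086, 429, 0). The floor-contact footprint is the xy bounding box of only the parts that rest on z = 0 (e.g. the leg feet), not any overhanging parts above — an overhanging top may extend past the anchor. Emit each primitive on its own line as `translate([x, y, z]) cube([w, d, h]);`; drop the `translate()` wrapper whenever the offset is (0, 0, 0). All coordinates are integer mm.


translate([242, 298, 0]) cube([4844, 131, 132]);


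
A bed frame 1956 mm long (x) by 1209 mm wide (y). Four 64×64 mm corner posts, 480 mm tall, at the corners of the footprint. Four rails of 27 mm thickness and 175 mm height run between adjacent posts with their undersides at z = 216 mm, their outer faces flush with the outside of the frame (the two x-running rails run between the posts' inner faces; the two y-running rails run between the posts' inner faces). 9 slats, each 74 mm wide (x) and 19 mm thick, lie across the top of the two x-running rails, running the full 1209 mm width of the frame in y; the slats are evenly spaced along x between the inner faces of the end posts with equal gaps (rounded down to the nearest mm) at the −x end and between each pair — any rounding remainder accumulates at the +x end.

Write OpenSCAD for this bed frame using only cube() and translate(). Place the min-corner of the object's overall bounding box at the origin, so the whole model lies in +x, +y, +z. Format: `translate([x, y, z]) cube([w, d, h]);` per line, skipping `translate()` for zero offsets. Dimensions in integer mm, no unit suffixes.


// slat z = rail_z + rail_h = 216 + 175 = 391
// slat gap = ⌊(1828 − 9·74) / 10⌋ = 116
cube([64, 64, 480]);
translate([0, 1145, 0]) cube([64, 64, 480]);
translate([1892, 0, 0]) cube([64, 64, 480]);
translate([1892, 1145, 0]) cube([64, 64, 480]);
translate([64, 0, 216]) cube([1828, 27, 175]);
translate([64, 1182, 216]) cube([1828, 27, 175]);
translate([0, 64, 216]) cube([27, 1081, 175]);
translate([1929, 64, 216]) cube([27, 1081, 175]);
translate([180, 0, 391]) cube([74, 1209, 19]);
translate([370, 0, 391]) cube([74, 1209, 19]);
translate([560, 0, 391]) cube([74, 1209, 19]);
translate([750, 0, 391]) cube([74, 1209, 19]);
translate([940, 0, 391]) cube([74, 1209, 19]);
translate([1130, 0, 391]) cube([74, 1209, 19]);
translate([1320, 0, 391]) cube([74, 1209, 19]);
translate([1510, 0, 391]) cube([74, 1209, 19]);
translate([1700, 0, 391]) cube([74, 1209, 19]);


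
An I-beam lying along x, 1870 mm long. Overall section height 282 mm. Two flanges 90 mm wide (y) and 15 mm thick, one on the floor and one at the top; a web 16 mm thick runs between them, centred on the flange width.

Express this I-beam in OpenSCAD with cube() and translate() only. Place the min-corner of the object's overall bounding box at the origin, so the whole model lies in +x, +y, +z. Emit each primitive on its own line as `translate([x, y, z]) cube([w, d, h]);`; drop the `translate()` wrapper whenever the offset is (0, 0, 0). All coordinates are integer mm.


cube([1870, 90, 15]);
translate([0, 37, 15]) cube([1870, 16, 252]);
translate([0, 0, 267]) cube([1870, 90, 15]);


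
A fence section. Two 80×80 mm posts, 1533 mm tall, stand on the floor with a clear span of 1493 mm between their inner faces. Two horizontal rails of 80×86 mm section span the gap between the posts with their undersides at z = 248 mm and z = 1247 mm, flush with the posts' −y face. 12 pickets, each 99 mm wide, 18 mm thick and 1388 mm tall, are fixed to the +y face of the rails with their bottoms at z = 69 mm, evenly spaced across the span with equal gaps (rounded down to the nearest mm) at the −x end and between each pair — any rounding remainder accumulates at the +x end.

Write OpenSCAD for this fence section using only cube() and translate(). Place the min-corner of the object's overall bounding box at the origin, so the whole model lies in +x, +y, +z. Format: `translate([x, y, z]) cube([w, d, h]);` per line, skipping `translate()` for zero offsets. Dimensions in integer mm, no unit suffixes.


cube([80, 80, 1533]);
translate([1573, 0, 0]) cube([80, 80, 1533]);
translate([80, 0, 248]) cube([1493, 80, 86]);
translate([80, 0, 1247]) cube([1493, 80, 86]);
translate([103, 80, 69]) cube([99, 18, 1388]);
translate([225, 80, 69]) cube([99, 18, 1388]);
translate([347, 80, 69]) cube([99, 18, 1388]);
translate([469, 80, 69]) cube([99, 18, 1388]);
translate([591, 80, 69]) cube([99, 18, 1388]);
translate([713, 80, 69]) cube([99, 18, 1388]);
translate([835, 80, 69]) cube([99, 18, 1388]);
translate([957, 80, 69]) cube([99, 18, 1388]);
translate([1079, 80, 69]) cube([99, 18, 1388]);
translate([1201, 80, 69]) cube([99, 18, 1388]);
translate([1323, 80, 69]) cube([99, 18, 1388]);
translate([1445, 80, 69]) cube([99, 18, 1388]);


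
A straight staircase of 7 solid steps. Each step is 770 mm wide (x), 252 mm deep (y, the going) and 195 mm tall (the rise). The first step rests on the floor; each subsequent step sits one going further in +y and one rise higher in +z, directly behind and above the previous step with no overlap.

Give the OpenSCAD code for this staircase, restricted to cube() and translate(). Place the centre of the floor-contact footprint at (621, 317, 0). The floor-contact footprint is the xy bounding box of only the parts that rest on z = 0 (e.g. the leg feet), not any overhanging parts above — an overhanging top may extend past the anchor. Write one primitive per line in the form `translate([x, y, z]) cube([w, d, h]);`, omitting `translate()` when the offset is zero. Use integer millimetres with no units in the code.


translate([236, 191, 0]) cube([770, 252, 195]);
translate([236, 443, 195]) cube([770, 252, 195]);
translate([236, 695, 390]) cube([770, 252, 195]);
translate([236, 947, 585]) cube([770, 252, 195]);
translate([236, 1199, 780]) cube([770, 252, 195]);
translate([236, 1451, 975]) cube([770, 252, 195]);
translate([236, 1703, 1170]) cube([770, 252, 195]);


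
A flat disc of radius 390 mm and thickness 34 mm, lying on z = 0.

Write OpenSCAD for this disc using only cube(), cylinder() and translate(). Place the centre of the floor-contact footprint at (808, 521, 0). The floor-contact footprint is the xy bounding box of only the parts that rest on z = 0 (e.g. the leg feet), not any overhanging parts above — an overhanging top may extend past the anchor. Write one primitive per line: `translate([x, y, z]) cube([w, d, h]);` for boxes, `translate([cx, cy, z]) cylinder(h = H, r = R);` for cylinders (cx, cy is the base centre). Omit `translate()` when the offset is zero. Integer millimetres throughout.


translate([808, 521, 0]) cylinder(h = 34, r = 390);


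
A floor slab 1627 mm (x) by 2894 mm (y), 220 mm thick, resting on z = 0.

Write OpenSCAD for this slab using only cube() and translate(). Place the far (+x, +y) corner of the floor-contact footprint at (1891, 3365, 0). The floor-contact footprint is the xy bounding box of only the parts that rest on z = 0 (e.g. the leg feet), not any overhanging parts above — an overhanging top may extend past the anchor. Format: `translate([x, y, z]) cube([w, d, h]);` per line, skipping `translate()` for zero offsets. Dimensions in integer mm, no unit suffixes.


translate([264, 471, 0]) cube([1627, 2894, 220]);


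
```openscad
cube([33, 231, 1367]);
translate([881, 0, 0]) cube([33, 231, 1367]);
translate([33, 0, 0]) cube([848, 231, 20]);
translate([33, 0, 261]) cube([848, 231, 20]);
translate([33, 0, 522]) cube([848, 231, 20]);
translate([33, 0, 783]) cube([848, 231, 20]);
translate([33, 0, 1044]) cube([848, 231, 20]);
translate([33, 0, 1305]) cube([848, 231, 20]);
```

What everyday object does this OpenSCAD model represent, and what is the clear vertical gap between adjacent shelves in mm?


A bookshelf. The clear shelf gap is 241 mm.

Two tall side panels with 6 horizontal boards between them — a bookshelf. The first two shelf undersides are at z = 0 and z = 261; with shelf thickness 20, the clear gap is 261 − 0 − 20 = 241 mm.


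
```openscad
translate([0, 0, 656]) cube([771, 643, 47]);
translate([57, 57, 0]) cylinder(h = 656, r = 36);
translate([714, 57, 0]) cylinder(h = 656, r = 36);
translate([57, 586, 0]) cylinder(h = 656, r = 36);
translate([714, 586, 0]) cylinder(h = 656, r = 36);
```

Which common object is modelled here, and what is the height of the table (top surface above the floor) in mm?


A table. The table height is 703 mm.

A 771×643×47 slab sits at z = 656 on four Ø72 mm round legs — a table. The top surface is at 656 + 47 = 703 mm.


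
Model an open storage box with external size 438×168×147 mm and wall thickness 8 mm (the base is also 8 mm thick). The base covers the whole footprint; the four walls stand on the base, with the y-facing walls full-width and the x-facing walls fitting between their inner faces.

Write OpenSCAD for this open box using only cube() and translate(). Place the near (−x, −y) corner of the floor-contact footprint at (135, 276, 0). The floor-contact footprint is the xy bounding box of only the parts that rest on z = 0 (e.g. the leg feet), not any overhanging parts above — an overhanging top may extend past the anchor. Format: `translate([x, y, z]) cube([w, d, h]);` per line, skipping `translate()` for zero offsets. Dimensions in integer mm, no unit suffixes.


translate([135, 276, 0]) cube([438, 168, 8]);
translate([135, 276, 8]) cube([438, 8, 139]);
translate([135, 436, 8]) cube([438, 8, 139]);
translate([135, 284, 8]) cube([8, 152, 139]);
translate([565, 284, 8]) cube([8, 152, 139]);


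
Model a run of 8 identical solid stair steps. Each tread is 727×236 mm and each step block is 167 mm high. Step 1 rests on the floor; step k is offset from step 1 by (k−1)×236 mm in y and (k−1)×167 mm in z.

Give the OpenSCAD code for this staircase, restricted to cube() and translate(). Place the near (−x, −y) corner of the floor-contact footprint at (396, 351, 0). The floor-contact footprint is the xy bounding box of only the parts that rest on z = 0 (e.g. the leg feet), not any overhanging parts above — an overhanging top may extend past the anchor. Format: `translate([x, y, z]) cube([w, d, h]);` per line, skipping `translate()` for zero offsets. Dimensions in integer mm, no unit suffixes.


translate([396, 351, 0]) cube([727, 236, 167]);
translate([396, 587, 167]) cube([727, 236, 167]);
translate([396, 823, 334]) cube([727, 236, 167]);
translate([396, 1059, 501]) cube([727, 236, 167]);
translate([396, 1295, 668]) cube([727, 236, 167]);
translate([396, 1531, 835]) cube([727, 236, 167]);
translate([396, 1767, 1002]) cube([727, 236, 167]);
translate([396, 2003, 1169]) cube([727, 236, 167]);


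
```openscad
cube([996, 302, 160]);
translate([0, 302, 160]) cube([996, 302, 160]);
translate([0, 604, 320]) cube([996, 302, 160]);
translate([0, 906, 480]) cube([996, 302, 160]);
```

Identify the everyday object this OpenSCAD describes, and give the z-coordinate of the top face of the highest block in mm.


A staircase. The total rise is 640 mm.

4 identical blocks, each offset up and back from the previous — a staircase. Each step is 160 mm tall and there are 4 of them, so the total rise is 4 × 160 = 640 mm.


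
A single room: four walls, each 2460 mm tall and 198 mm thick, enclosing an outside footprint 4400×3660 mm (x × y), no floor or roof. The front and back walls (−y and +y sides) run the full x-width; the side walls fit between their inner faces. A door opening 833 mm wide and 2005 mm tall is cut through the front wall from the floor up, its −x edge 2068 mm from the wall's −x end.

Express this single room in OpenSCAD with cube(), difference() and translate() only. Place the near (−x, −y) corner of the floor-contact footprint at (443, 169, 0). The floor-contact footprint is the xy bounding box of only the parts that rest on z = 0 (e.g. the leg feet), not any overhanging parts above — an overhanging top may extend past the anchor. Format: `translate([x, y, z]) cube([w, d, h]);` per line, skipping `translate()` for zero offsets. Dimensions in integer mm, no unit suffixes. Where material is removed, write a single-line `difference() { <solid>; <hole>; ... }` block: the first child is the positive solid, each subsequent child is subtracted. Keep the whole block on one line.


difference() { translate([443, 169, 0]) cube([4400, 198, 2460]); translate([2511, 169, 0]) cube([833, 198, 2005]); }
translate([443, 3631, 0]) cube([4400, 198, 2460]);
translate([443, 367, 0]) cube([198, 3264, 2460]);
translate([4645, 367, 0]) cube([198, 3264, 2460]);


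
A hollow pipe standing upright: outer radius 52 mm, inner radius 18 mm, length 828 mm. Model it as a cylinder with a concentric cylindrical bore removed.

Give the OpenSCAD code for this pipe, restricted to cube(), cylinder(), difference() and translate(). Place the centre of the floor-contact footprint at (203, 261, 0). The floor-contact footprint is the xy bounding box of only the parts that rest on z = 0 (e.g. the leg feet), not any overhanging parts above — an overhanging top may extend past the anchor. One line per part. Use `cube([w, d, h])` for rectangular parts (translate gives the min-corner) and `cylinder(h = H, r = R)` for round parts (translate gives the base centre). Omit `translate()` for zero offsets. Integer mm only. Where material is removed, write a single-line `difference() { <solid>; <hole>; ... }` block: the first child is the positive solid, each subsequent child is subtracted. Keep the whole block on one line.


difference() { translate([203, 261, 0]) cylinder(h = 828, r = 52); translate([203, 261, 0]) cylinder(h = 828, r = 18); }


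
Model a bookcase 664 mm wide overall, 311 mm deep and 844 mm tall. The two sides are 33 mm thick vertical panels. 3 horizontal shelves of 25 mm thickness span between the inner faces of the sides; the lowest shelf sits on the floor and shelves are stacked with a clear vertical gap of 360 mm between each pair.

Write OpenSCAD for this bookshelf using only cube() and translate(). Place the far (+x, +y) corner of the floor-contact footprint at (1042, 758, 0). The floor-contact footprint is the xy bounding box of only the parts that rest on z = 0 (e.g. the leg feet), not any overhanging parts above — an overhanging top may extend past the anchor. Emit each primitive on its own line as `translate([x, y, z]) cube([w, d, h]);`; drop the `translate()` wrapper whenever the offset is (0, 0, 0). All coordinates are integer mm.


translate([378, 447, 0]) cube([33, 311, 844]);
translate([1009, 447, 0]) cube([33, 311, 844]);
translate([411, 447, 0]) cube([598, 311, 25]);
translate([411, 447, 385]) cube([598, 311, 25]);
translate([411, 447, 770]) cube([598, 311, 25]);


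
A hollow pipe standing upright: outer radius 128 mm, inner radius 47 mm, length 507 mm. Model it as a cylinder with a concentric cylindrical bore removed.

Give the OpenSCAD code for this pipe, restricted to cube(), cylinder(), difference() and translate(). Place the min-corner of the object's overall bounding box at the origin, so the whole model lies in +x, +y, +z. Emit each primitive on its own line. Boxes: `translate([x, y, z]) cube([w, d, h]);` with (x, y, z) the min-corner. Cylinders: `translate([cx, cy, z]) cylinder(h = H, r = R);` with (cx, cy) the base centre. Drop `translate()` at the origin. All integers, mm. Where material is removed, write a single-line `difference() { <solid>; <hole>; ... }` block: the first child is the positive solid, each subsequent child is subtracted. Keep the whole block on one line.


difference() { translate([128, 128, 0]) cylinder(h = 507, r = 128); translate([128, 128, 0]) cylinder(h = 507, r = 47); }


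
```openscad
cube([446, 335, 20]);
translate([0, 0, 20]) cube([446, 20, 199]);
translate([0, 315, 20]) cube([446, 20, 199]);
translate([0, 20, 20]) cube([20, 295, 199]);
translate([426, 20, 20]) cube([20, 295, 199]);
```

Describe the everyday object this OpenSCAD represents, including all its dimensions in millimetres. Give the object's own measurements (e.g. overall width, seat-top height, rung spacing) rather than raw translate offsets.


An open-topped rectangular box: outside dimensions 446×335×219 mm, with a uniform wall and base thickness of 20 mm. The base is a full 446×335 slab on the floor; four walls sit on top of the base. The front and back walls (the −y and +y sides) span the full width; the two side walls fit between them.


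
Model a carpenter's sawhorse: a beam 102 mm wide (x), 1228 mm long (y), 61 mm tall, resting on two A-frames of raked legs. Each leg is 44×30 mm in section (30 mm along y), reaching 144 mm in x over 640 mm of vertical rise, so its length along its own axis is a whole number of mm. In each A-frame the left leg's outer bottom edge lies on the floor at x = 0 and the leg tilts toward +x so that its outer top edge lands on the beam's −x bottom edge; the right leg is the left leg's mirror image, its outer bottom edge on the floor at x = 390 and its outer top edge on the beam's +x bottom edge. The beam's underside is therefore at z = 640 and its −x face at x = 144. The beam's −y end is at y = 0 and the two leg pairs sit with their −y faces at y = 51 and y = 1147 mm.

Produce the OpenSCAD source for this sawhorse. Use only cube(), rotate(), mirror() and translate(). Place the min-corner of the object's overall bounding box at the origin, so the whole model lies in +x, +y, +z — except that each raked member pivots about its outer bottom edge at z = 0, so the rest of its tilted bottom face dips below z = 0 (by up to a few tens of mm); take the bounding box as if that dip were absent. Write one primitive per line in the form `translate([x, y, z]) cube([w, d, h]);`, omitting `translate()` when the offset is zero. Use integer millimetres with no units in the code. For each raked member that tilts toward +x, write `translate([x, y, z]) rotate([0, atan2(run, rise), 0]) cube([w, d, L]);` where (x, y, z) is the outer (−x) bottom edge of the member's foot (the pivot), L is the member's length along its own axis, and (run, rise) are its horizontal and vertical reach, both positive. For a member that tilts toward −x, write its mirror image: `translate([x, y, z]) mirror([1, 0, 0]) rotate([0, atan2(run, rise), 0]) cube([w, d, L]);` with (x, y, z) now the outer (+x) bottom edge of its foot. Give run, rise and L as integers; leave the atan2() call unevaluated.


// leg length = √(144² + 640²) = 656
// right-leg outer foot x = 2·144 + 102 = 390
// beam min-corner = (144, 0, 640)
translate([144, 0, 640]) cube([102, 1228, 61]);
translate([0, 51, 0]) rotate([0, atan2(144, 640), 0]) cube([44, 30, 656]);
translate([390, 51, 0]) mirror([1, 0, 0]) rotate([0, atan2(144, 640), 0]) cube([44, 30, 656]);
translate([0, 1147, 0]) rotate([0, atan2(144, 640), 0]) cube([44, 30, 656]);
translate([390, 1147, 0]) mirror([1, 0, 0]) rotate([0, atan2(144, 640), 0]) cube([44, 30, 656]);


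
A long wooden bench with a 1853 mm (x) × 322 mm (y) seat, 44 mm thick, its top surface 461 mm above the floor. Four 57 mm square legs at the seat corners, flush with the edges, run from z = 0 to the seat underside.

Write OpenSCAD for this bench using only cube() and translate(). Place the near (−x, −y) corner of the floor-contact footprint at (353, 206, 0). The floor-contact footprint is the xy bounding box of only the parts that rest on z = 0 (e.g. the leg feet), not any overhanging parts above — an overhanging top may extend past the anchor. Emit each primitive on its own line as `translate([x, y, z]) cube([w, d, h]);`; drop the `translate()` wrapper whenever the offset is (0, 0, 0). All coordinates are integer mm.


translate([353, 206, 417]) cube([1853, 322, 44]);
translate([353, 206, 0]) cube([57, 57, 417]);
translate([353, 471, 0]) cube([57, 57, 417]);
translate([2149, 206, 0]) cube([57, 57, 417]);
translate([2149, 471, 0]) cube([57, 57, 417]);


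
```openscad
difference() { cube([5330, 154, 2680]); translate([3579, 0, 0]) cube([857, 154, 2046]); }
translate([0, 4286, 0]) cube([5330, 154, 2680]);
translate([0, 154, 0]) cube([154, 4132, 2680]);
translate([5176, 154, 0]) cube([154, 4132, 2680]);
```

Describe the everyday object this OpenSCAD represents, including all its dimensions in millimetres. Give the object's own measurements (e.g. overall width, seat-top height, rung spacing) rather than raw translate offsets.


A single room: four walls, each 2680 mm tall and 154 mm thick, enclosing an outside footprint 5330×4440 mm (x × y), no floor or roof. The front and back walls (−y and +y sides) run the full x-width; the side walls fit between their inner faces. A door opening 857 mm wide and 2046 mm tall is cut through the front wall from the floor up, its −x edge 3579 mm from the wall's −x end.


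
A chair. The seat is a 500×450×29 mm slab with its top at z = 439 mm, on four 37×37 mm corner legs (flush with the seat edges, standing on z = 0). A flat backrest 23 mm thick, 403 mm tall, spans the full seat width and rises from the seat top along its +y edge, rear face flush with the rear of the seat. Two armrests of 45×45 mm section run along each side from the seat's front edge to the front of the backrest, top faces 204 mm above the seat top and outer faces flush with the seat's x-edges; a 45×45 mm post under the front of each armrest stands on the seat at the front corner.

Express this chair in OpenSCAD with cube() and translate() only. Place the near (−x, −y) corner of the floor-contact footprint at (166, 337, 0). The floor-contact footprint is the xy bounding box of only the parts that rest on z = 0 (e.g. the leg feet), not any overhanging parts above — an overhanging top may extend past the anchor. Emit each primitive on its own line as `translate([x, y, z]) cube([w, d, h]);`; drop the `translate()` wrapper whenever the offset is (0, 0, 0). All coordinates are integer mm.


// leg_h = 439 - 29 = 410
// arm post h = 204 - 45 = 159
translate([166, 337, 410]) cube([500, 450, 29]);
translate([166, 337, 0]) cube([37, 37, 410]);
translate([629, 337, 0]) cube([37, 37, 410]);
translate([166, 750, 0]) cube([37, 37, 410]);
translate([629, 750, 0]) cube([37, 37, 410]);
translate([166, 764, 439]) cube([500, 23, 403]);
translate([166, 337, 598]) cube([45, 427, 45]);
translate([621, 337, 598]) cube([45, 427, 45]);
translate([166, 337, 439]) cube([45, 45, 159]);
translate([621, 337, 439]) cube([45, 45, 159]);


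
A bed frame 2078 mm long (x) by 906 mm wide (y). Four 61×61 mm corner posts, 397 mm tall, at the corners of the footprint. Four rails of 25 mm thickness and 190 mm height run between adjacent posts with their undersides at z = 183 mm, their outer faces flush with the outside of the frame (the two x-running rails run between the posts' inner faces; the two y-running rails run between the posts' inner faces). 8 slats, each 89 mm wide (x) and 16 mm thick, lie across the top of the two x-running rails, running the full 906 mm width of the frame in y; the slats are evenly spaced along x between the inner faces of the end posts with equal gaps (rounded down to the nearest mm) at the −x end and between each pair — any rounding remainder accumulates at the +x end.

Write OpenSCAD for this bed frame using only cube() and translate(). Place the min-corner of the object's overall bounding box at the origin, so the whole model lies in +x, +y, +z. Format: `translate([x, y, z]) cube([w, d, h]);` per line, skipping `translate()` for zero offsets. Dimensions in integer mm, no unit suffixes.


cube([61, 61, 397]);
translate([0, 845, 0]) cube([61, 61, 397]);
translate([2017, 0, 0]) cube([61, 61, 397]);
translate([2017, 845, 0]) cube([61, 61, 397]);
translate([61, 0, 183]) cube([1956, 25, 190]);
translate([61, 881, 183]) cube([1956, 25, 190]);
translate([0, 61, 183]) cube([25, 784, 190]);
translate([2053, 61, 183]) cube([25, 784, 190]);
translate([199, 0, 373]) cube([89, 906, 16]);
translate([426, 0, 373]) cube([89, 906, 16]);
translate([653, 0, 373]) cube([89, 906, 16]);
translate([880, 0, 373]) cube([89, 906, 16]);
translate([1107, 0, 373]) cube([89, 906, 16]);
translate([1334, 0, 373]) cube([89, 906, 16]);
translate([1561, 0, 373]) cube([89, 906, 16]);
translate([1788, 0, 373]) cube([89, 906, 16]);


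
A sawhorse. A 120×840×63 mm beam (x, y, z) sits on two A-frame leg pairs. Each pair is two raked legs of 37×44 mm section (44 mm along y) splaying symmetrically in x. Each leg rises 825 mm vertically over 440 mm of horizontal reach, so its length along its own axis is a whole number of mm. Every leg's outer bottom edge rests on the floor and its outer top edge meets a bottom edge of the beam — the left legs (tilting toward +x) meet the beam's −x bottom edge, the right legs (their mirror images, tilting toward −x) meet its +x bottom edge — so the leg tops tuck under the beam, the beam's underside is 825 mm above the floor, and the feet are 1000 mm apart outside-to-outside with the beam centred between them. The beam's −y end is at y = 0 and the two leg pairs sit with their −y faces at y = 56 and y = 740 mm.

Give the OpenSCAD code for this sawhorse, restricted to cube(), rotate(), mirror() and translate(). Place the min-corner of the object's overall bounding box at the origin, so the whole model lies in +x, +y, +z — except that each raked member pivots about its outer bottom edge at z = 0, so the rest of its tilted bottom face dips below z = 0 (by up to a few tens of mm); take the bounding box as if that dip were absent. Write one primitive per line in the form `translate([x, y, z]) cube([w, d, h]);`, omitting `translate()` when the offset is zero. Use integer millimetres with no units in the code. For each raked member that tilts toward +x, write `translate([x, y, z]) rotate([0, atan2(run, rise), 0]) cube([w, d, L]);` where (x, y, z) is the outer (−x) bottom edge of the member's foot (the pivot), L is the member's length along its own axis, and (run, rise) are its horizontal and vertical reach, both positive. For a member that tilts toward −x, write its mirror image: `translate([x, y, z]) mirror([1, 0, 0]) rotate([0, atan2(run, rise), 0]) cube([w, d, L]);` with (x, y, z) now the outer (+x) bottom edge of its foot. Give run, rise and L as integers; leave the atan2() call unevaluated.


translate([440, 0, 825]) cube([120, 840, 63]);
translate([0, 56, 0]) rotate([0, atan2(440, 825), 0]) cube([37, 44, 935]);
translate([1000, 56, 0]) mirror([1, 0, 0]) rotate([0, atan2(440, 825), 0]) cube([37, 44, 935]);
translate([0, 740, 0]) rotate([0, atan2(440, 825), 0]) cube([37, 44, 935]);
translate([1000, 740, 0]) mirror([1, 0, 0]) rotate([0, atan2(440, 825), 0]) cube([37, 44, 935]);


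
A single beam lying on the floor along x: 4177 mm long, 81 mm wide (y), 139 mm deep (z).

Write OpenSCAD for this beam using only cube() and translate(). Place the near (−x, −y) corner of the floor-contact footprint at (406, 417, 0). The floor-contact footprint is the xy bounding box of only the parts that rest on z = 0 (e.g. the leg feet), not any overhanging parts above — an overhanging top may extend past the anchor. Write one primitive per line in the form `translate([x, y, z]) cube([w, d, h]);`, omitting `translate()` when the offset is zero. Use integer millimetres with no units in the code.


translate([406, 417, 0]) cube([4177, 81, 139]);


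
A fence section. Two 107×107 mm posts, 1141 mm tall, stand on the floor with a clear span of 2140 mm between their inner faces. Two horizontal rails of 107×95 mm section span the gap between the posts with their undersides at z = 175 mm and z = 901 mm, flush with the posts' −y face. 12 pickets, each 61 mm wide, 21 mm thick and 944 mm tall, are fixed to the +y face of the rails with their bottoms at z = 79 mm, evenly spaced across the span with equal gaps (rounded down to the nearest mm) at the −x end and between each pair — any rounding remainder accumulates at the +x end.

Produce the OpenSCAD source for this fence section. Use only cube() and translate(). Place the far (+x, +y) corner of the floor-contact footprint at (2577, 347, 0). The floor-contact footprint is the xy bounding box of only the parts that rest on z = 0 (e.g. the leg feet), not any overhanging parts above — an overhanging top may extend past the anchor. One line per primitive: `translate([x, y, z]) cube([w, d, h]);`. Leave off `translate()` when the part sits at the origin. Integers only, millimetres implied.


translate([223, 240, 0]) cube([107, 107, 1141]);
translate([2470, 240, 0]) cube([107, 107, 1141]);
translate([330, 240, 175]) cube([2140, 107, 95]);
translate([330, 240, 901]) cube([2140, 107, 95]);
translate([438, 347, 79]) cube([61, 21, 944]);
translate([607, 347, 79]) cube([61, 21, 944]);
translate([776, 347, 79]) cube([61, 21, 944]);
translate([945, 347, 79]) cube([61, 21, 944]);
translate([1114, 347, 79]) cube([61, 21, 944]);
translate([1283, 347, 79]) cube([61, 21, 944]);
translate([1452, 347, 79]) cube([61, 21, 944]);
translate([1621, 347, 79]) cube([61, 21, 944]);
translate([1790, 347, 79]) cube([61, 21, 944]);
translate([1959, 347, 79]) cube([61, 21, 944]);
translate([2128, 347, 79]) cube([61, 21, 944]);
translate([2297, 347, 79]) cube([61, 21, 944]);


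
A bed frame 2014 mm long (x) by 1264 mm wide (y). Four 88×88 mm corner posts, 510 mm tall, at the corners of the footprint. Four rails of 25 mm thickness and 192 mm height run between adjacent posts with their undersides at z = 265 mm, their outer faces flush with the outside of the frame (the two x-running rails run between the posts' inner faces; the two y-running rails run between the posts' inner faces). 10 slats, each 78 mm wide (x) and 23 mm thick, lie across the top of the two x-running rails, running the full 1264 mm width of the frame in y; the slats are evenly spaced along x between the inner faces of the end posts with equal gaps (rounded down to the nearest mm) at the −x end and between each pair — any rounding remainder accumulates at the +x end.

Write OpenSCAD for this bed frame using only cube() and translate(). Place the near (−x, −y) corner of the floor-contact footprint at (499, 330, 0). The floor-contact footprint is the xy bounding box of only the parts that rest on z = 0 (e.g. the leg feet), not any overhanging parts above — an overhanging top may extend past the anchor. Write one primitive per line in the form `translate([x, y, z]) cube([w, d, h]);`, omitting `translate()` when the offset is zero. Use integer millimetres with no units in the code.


translate([499, 330, 0]) cube([88, 88, 510]);
translate([499, 1506, 0]) cube([88, 88, 510]);
translate([2425, 330, 0]) cube([88, 88, 510]);
translate([2425, 1506, 0]) cube([88, 88, 510]);
translate([587, 330, 265]) cube([1838, 25, 192]);
translate([587, 1569, 265]) cube([1838, 25, 192]);
translate([499, 418, 265]) cube([25, 1088, 192]);
translate([2488, 418, 265]) cube([25, 1088, 192]);
translate([683, 330, 457]) cube([78, 1264, 23]);
translate([857, 330, 457]) cube([78, 1264, 23]);
translate([1031, 330, 457]) cube([78, 1264, 23]);
translate([1205, 330, 457]) cube([78, 1264, 23]);
translate([1379, 330, 457]) cube([78, 1264, 23]);
translate([1553, 330, 457]) cube([78, 1264, 23]);
translate([1727, 330, 457]) cube([78, 1264, 23]);
translate([1901, 330, 457]) cube([78, 1264, 23]);
translate([2075, 330, 457]) cube([78, 1264, 23]);
translate([2249, 330, 457]) cube([78, 1264, 23]);


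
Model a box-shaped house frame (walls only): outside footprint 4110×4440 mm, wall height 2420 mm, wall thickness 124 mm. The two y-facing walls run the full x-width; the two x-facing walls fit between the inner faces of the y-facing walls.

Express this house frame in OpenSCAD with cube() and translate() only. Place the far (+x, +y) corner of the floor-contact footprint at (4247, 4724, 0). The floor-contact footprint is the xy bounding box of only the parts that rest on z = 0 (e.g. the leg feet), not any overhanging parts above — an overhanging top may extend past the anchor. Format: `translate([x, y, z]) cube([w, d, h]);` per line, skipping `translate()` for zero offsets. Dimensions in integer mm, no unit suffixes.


translate([137, 284, 0]) cube([4110, 124, 2420]);
translate([137, 4600, 0]) cube([4110, 124, 2420]);
translate([137, 408, 0]) cube([124, 4192, 2420]);
translate([4123, 408, 0]) cube([124, 4192, 2420]);


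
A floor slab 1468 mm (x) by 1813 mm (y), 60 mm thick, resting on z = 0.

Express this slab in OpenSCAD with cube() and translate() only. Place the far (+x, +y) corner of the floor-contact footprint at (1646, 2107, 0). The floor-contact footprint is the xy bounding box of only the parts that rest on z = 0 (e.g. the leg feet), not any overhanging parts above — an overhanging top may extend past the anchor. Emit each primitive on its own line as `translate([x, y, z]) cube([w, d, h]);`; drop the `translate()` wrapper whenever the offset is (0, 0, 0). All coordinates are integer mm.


translate([178, 294, 0]) cube([1468, 1813, 60]);


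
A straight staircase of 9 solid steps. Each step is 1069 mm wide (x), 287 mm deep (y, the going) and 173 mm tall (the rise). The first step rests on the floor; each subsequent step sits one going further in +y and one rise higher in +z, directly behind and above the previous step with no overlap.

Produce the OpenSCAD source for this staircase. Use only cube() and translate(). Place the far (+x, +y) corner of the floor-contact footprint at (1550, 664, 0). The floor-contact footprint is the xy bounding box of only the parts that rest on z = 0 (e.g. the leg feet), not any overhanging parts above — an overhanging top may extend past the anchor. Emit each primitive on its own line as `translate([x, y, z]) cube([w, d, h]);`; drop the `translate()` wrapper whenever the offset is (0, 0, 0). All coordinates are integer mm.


translate([481, 377, 0]) cube([1069, 287, 173]);
translate([481, 664, 173]) cube([1069, 287, 173]);
translate([481, 951, 346]) cube([1069, 287, 173]);
translate([481, 1238, 519]) cube([1069, 287, 173]);
translate([481, 1525, 692]) cube([1069, 287, 173]);
translate([481, 1812, 865]) cube([1069, 287, 173]);
translate([481, 2099, 1038]) cube([1069, 287, 173]);
translate([481, 2386, 1211]) cube([1069, 287, 173]);
translate([481, 2673, 1384]) cube([1069, 287, 173]);


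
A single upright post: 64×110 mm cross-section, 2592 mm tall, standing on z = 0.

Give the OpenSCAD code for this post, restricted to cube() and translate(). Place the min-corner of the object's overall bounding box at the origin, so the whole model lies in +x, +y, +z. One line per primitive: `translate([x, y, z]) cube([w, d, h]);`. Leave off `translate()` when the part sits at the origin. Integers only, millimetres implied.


cube([64, 110, 2592]);
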